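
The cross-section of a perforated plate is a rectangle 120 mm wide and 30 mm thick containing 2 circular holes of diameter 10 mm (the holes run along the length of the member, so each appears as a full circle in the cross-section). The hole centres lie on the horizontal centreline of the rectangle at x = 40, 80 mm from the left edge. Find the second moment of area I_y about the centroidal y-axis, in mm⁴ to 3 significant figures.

Break the section into simple shapes (no overlaps), measuring from the bottom-left corner of the bounding box.
Plate: 120 × 30, A = 3 600 mm², x = 60 mm, Ī = 4 320 000 mm⁴.
Hole 1 (subtracted): ⌀10, A = 78.54 mm², x = 40 mm, Ī = 490.87 mm⁴.
Hole 2 (subtracted): ⌀10, A = 78.54 mm², x = 80 mm, Ī = 490.87 mm⁴.
By symmetry the centroid is at mid-width, x̄ = 60 mm.
Transfer each piece to the centroidal y-axis using Ī + A·d² with d = x − 60:
  plate: d = 0 mm → contributes +4 320 000 mm⁴
  hole 1: d = -20 mm → contributes −31 907 mm⁴
  hole 2: d = 20 mm → contributes −31 907 mm⁴
Total I = 4 256 186 mm⁴.

I_y ≈ 4.26 × 10⁶ mm⁴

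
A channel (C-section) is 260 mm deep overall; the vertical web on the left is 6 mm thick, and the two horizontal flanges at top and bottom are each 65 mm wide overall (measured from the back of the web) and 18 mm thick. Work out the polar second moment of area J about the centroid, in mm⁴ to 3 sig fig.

Treat the section as a set of non-overlapping primitives; coordinates are from the bounding-box lower-left.
Web: 6 × 260, A = 1 560 mm², y = 130 mm, Ī = 8 788 000 mm⁴.
Top flange (beyond web): 59 × 18, A = 1 062 mm², y = 251 mm, Ī = 28 674 mm⁴.
Bottom flange (beyond web): 59 × 18, A = 1 062 mm², y = 9 mm, Ī = 28 674 mm⁴.
By symmetry the centroid is at mid-height, ȳ = 130 mm.
Transfer each piece to the centroidal x-axis using Ī + A·d² with d = y − 130:
  web: d = 0 mm → contributes +8 788 000 mm⁴
  top flange (beyond web): d = 121 mm → contributes +15 577 416 mm⁴
  bottom flange (beyond web): d = -121 mm → contributes +15 577 416 mm⁴
Total I = 39 942 832 mm⁴.
For the y-axis: x̄ = 21.738 mm.
Repeating about the centroidal y-axis gives I_y = 1 570 823 mm⁴.
Polar second moment: J = I_x + I_y = 41 513 655 mm⁴.

J ≈ 4.15 × 10⁷ mm⁴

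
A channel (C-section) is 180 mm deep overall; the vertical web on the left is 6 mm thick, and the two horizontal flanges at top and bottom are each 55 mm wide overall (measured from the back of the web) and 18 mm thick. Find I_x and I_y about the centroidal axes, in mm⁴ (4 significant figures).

Decompose the section into non-overlapping parts with the origin at the bottom-left of its bounding rectangle.
Web: 6 × 180, A = 1 080 mm², y = 90 mm, Ī = 2 916 000 mm⁴.
Top flange (beyond web): 49 × 18, A = 882 mm², y = 171 mm, Ī = 23 814 mm⁴.
Bottom flange (beyond web): 49 × 18, A = 882 mm², y = 9 mm, Ī = 23 814 mm⁴.
By symmetry the centroid is at mid-height, ȳ = 90 mm.
Transfer each piece to the centroidal x-axis using Ī + A·d² with d = y − 90:
  web: d = 0 mm → contributes +2 916 000 mm⁴
  top flange (beyond web): d = 81 mm → contributes +5 810 616 mm⁴
  bottom flange (beyond web): d = -81 mm → contributes +5 810 616 mm⁴
Total I = 14 537 232 mm⁴.
For the y-axis: x̄ = 20.057 mm.
Repeating about the centroidal y-axis gives I_y = 862 779 mm⁴.

I_x ≈ 1.454 × 10⁷ mm⁴, I_y ≈ 8.628 × 10⁵ mm⁴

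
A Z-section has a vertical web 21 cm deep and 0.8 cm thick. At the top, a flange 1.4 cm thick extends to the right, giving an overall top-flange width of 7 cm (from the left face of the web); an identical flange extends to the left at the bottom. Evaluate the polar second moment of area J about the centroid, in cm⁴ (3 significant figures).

Break the section into simple shapes (no overlaps), measuring from the bottom-left corner of the bounding box.
Web: 0.8 × 21, A = 16.8 cm², y = 10.5 cm, Ī = 617.4 cm⁴.
Top flange (beyond web): 6.2 × 1.4, A = 8.68 cm², y = 20.3 cm, Ī = 1.4177 cm⁴.
Bottom flange (beyond web): 6.2 × 1.4, A = 8.68 cm², y = 0.7 cm, Ī = 1.4177 cm⁴.
Centroid: ȳ = ΣA·y / ΣA = 10.5 cm.
Transfer each piece to the centroidal x-axis using Ī + A·d² with d = y − 10.5:
  web: d = 0 cm → contributes +617.4 cm⁴
  top flange (beyond web): d = 9.8 cm → contributes +835.04 cm⁴
  bottom flange (beyond web): d = -9.8 cm → contributes +835.04 cm⁴
Total I = 2287.5 cm⁴.
For the y-axis: x̄ = 6.6 cm.
Repeating about the centroidal y-axis gives I_y = 269.17 cm⁴.
Polar second moment: J = I_x + I_y = 2556.7 cm⁴.

J ≈ 2560 cm⁴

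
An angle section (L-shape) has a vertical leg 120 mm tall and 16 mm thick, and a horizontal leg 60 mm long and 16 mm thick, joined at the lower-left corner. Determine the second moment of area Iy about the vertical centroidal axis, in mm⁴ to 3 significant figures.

Iy ≈ 6.18 × 10⁵ mm⁴

Treat the section as a set of non-overlapping primitives; coordinates are from the bounding-box lower-left.
Vertical leg: 16 × 120, A = 1 920 mm², x = 8 mm, Ī = 40 960 mm⁴.
Horizontal leg (remainder): 44 × 16, A = 704 mm², x = 38 mm, Ī = 113 579 mm⁴.
Centroid: x̄ = ΣA·x / ΣA = 16.049 mm.
Transfer each piece to the vertical centroidal axis using Ī + A·d² with d = x − 16.049:
  vertical leg: d = -8.0488 mm → contributes +165 343 mm⁴
  horizontal leg (remainder): d = 21.951 mm → contributes +452 805 mm⁴
Total I = 618 148 mm⁴.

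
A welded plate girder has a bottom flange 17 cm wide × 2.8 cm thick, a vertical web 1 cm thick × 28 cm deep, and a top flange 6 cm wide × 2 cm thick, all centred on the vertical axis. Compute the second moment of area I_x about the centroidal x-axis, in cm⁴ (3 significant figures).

I_x ≈ 1.24 × 10⁴ cm⁴

Treat the section as a set of non-overlapping primitives; coordinates are from the bounding-box lower-left.
Bottom plate: 17 × 2.8, A = 47.6 cm², y = 1.4 cm, Ī = 31.099 cm⁴.
Web plate: 1 × 28, A = 28 cm², y = 16.8 cm, Ī = 1829.3 cm⁴.
Top plate: 6 × 2, A = 12 cm², y = 31.8 cm, Ī = 4 cm⁴.
Centroid: ȳ = ΣA·y / ΣA = 10.487 cm.
Transfer each piece to the centroidal x-axis using Ī + A·d² with d = y − 10.487:
  bottom plate: d = -9.0868 cm → contributes +3961.4 cm⁴
  web plate: d = 6.3132 cm → contributes +2945.3 cm⁴
  top plate: d = 21.313 cm → contributes +5455.1 cm⁴
Total I = 12 362 cm⁴.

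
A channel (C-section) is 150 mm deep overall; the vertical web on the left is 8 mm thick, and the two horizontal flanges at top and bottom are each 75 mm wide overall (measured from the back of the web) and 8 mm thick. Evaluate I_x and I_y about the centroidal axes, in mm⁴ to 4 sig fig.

Break the section into simple shapes (no overlaps), measuring from the bottom-left corner of the bounding box.
Web: 8 × 150, A = 1 200 mm², y = 75 mm, Ī = 2 250 000 mm⁴.
Top flange (beyond web): 67 × 8, A = 536 mm², y = 146 mm, Ī = 2858.67 mm⁴.
Bottom flange (beyond web): 67 × 8, A = 536 mm², y = 4 mm, Ī = 2858.67 mm⁴.
By symmetry the centroid is at mid-height, ȳ = 75 mm.
Transfer each piece to the centroidal x-axis using Ī + A·d² with d = y − 75:
  web: d = 0 mm → contributes +2 250 000 mm⁴
  top flange (beyond web): d = 71 mm → contributes +2 704 835 mm⁴
  bottom flange (beyond web): d = -71 mm → contributes +2 704 835 mm⁴
Total I = 7 659 669 mm⁴.
For the y-axis: x̄ = 21.6937 mm.
Repeating about the centroidal y-axis gives I_y = 1 203 632 mm⁴.

I_x ≈ 7.660 × 10⁶ mm⁴, I_y ≈ 1.204 × 10⁶ mm⁴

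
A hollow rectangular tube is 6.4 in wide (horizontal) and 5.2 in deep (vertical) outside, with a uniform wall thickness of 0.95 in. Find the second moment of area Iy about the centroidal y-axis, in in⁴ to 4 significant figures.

Break the section into simple shapes (no overlaps), measuring from the bottom-left corner of the bounding box.
Outer rectangle: 6.4 × 5.2, A = 33.28 in², x = 3.2 in, Ī = 113.596 in⁴.
Inner void (subtracted): 4.5 × 3.3, A = 14.85 in², x = 3.2 in, Ī = 25.0594 in⁴.
By symmetry the centroid is at mid-width, x̄ = 3.2 in.
All pieces are centred on the centroidal y-axis, so I = ΣĪ (holes subtracted) = 88.5364 in⁴.

Iy ≈ 88.54 in⁴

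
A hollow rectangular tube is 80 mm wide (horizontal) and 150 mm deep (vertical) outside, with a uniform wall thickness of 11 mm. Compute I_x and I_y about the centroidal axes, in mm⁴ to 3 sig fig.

I_x ≈ 1.24 × 10⁷ mm⁴, I_y ≈ 4.32 × 10⁶ mm⁴

Treat the section as a set of non-overlapping primitives; coordinates are from the bounding-box lower-left.
Outer rectangle: 80 × 150, A = 12 000 mm², y = 75 mm, Ī = 22 500 000 mm⁴.
Inner void (subtracted): 58 × 128, A = 7 424 mm², y = 75 mm, Ī = 10 136 235 mm⁴.
By symmetry the centroid is at mid-height, ȳ = 75 mm.
All pieces are centred on the centroidal x-axis, so I = ΣĪ (holes subtracted) = 12 363 765 mm⁴.
Repeating about the centroidal y-axis gives I_y = 4 318 805 mm⁴.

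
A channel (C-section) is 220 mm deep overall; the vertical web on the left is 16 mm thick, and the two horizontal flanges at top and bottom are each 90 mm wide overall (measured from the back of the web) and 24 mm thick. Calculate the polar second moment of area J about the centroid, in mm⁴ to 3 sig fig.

J ≈ 5.38 × 10⁷ mm⁴

Break the section into simple shapes (no overlaps), measuring from the bottom-left corner of the bounding box.
Web: 16 × 220, A = 3 520 mm², y = 110 mm, Ī = 14 197 333 mm⁴.
Top flange (beyond web): 74 × 24, A = 1 776 mm², y = 208 mm, Ī = 85 248 mm⁴.
Bottom flange (beyond web): 74 × 24, A = 1 776 mm², y = 12 mm, Ī = 85 248 mm⁴.
By symmetry the centroid is at mid-height, ȳ = 110 mm.
Transfer each piece to the centroidal x-axis using Ī + A·d² with d = y − 110:
  web: d = 0 mm → contributes +14 197 333 mm⁴
  top flange (beyond web): d = 98 mm → contributes +17 141 952 mm⁴
  bottom flange (beyond web): d = -98 mm → contributes +17 141 952 mm⁴
Total I = 48 481 237 mm⁴.
For the y-axis: x̄ = 30.602 mm.
Repeating about the centroidal y-axis gives I_y = 5 276 116 mm⁴.
Polar second moment: J = I_x + I_y = 53 757 353 mm⁴.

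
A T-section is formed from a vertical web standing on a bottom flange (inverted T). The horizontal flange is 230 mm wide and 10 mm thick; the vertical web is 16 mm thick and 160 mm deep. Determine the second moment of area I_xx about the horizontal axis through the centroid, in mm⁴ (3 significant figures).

I_xx ≈ 1.42 × 10⁷ mm⁴

Treat the section as a set of non-overlapping primitives; coordinates are from the bounding-box lower-left.
Flange: 230 × 10, A = 2 300 mm², y = 5 mm, Ī = 19 167 mm⁴.
Web: 16 × 160, A = 2 560 mm², y = 90 mm, Ī = 5 461 333 mm⁴.
Centroid: ȳ = ΣA·y / ΣA = 49.774 mm.
Transfer each piece to the horizontal axis through the centroid using Ī + A·d² with d = y − 49.774:
  flange: d = -44.774 mm → contributes +4 629 933 mm⁴
  web: d = 40.226 mm → contributes +9 603 818 mm⁴
Total I = 14 233 751 mm⁴.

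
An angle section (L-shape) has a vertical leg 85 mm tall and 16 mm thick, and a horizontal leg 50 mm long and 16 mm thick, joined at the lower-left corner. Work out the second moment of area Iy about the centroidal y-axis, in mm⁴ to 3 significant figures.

Decompose the section into non-overlapping parts with the origin at the bottom-left of its bounding rectangle.
Vertical leg: 16 × 85, A = 1 360 mm², x = 8 mm, Ī = 29 013 mm⁴.
Horizontal leg (remainder): 34 × 16, A = 544 mm², x = 33 mm, Ī = 52 405 mm⁴.
Centroid: x̄ = ΣA·x / ΣA = 15.143 mm.
Transfer each piece to the centroidal y-axis using Ī + A·d² with d = x − 15.143:
  vertical leg: d = -7.1429 mm → contributes +98 401 mm⁴
  horizontal leg (remainder): d = 17.857 mm → contributes +225 875 mm⁴
Total I = 324 276 mm⁴.

Iy ≈ 3.24 × 10⁵ mm⁴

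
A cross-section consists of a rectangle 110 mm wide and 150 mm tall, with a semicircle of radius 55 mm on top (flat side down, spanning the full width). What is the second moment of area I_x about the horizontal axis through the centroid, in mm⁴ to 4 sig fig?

Decompose the section into non-overlapping parts with the origin at the bottom-left of its bounding rectangle.
Rectangular body: 110 × 150, A = 16 500 mm², y = 75 mm, Ī = 30 937 500 mm⁴.
Semicircular cap: semicircle r = 55, A = 4751.66 mm², y = 173.343 mm, Ī = 1 004 345 mm⁴.
Centroid: ȳ = ΣA·y / ΣA = 96.9885 mm.
Transfer each piece to the horizontal axis through the centroid using Ī + A·d² with d = y − 96.9885:
  rectangular body: d = -21.9885 mm → contributes +38 915 118 mm⁴
  semicircular cap: d = 76.3543 mm → contributes +28 706 397 mm⁴
Total I = 67 621 516 mm⁴.

I_x ≈ 6.762 × 10⁷ mm⁴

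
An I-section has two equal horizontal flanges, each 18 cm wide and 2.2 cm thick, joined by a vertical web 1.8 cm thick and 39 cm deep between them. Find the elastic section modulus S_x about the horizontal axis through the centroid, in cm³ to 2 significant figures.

Decompose the section into non-overlapping parts with the origin at the bottom-left of its bounding rectangle.
Bottom flange: 18 × 2.2, A = 39.6 cm², y = 1.1 cm, Ī = 15.97 cm⁴.
Web: 1.8 × 39, A = 70.2 cm², y = 21.7 cm, Ī = 8 898 cm⁴.
Top flange: 18 × 2.2, A = 39.6 cm², y = 42.3 cm, Ī = 15.97 cm⁴.
By symmetry the centroid is at mid-height, ȳ = 21.7 cm.
Transfer each piece to the horizontal axis through the centroid using Ī + A·d² with d = y − 21.7:
  bottom flange: d = -20.6 cm → contributes +16 821 cm⁴
  web: d = 0 cm → contributes +8 898 cm⁴
  top flange: d = 20.6 cm → contributes +16 821 cm⁴
Total I = 42 539 cm⁴.
Extreme fibre distance c = 21.7 cm; S = I/c = 1 960 cm³.

S_x ≈ 2000 cm³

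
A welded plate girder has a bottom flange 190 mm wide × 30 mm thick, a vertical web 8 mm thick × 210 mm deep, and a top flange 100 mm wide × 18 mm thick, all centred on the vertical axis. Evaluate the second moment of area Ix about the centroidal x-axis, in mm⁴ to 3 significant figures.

Decompose the section into non-overlapping parts with the origin at the bottom-left of its bounding rectangle.
Bottom plate: 190 × 30, A = 5 700 mm², y = 15 mm, Ī = 427 500 mm⁴.
Web plate: 8 × 210, A = 1 680 mm², y = 135 mm, Ī = 6 174 000 mm⁴.
Top plate: 100 × 18, A = 1 800 mm², y = 249 mm, Ī = 48 600 mm⁴.
Centroid: ȳ = ΣA·y / ΣA = 82.843 mm.
Transfer each piece to the centroidal x-axis using Ī + A·d² with d = y − 82.843:
  bottom plate: d = -67.843 mm → contributes +26 662 840 mm⁴
  web plate: d = 52.157 mm → contributes +10 744 168 mm⁴
  top plate: d = 166.16 mm → contributes +49 743 185 mm⁴
Total I = 87 150 194 mm⁴.

Ix ≈ 8.72 × 10⁷ mm⁴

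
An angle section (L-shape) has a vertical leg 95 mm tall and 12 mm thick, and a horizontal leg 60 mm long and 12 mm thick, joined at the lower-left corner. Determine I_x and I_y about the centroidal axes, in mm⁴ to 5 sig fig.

Split into non-overlapping primitives; take the origin at the lower-left of the bounding box.
Vertical leg: 12 × 95, A = 1 140 mm², y = 47.5 mm, Ī = 857 375 mm⁴.
Horizontal leg (remainder): 48 × 12, A = 576 mm², y = 6 mm, Ī = 6 912 mm⁴.
Centroid: ȳ = ΣA·y / ΣA = 33.56993 mm.
Transfer each piece to the centroidal x-axis using Ī + A·d² with d = y − 33.56993:
  vertical leg: d = 13.93007 mm → contributes +1 078 588 mm⁴
  horizontal leg (remainder): d = -27.56993 mm → contributes +444730.2 mm⁴
Total I = 1 523 319 mm⁴.
For the y-axis: x̄ = 16.06993 mm.
Repeating about the centroidal y-axis gives I_y = 468663.6 mm⁴.

I_x ≈ 1.5233 × 10⁶ mm⁴, I_y ≈ 4.6866 × 10⁵ mm⁴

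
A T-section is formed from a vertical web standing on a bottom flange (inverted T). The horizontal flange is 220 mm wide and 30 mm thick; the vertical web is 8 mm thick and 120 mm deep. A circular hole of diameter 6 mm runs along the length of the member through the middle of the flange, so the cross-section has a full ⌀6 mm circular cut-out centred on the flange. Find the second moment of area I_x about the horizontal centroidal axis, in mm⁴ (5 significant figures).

I_x ≈ 6.3586 × 10⁶ mm⁴

Split into non-overlapping primitives; take the origin at the lower-left of the bounding box.
Flange: 220 × 30, A = 6 600 mm², y = 15 mm, Ī = 495 000 mm⁴.
Web: 8 × 120, A = 960 mm², y = 90 mm, Ī = 1 152 000 mm⁴.
Hole (subtracted): ⌀6, A = 28.27433 mm², y = 15 mm, Ī = 63.61725 mm⁴.
Centroid: ȳ = ΣA·y / ΣA = 24.55956 mm.
Transfer each piece to the horizontal centroidal axis using Ī + A·d² with d = y − 24.55956:
  flange: d = -9.559562 mm → contributes +1 098 143 mm⁴
  web: d = 65.44044 mm → contributes +5 263 153 mm⁴
  hole: d = -9.559562 mm → contributes −2647.474 mm⁴
Total I = 6 358 648 mm⁴.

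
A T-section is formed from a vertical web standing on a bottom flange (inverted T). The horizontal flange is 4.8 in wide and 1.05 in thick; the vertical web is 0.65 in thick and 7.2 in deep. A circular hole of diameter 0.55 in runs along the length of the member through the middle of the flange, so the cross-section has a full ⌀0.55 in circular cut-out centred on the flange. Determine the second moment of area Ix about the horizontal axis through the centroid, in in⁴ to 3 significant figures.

Break the section into simple shapes (no overlaps), measuring from the bottom-left corner of the bounding box.
Flange: 4.8 × 1.05, A = 5.04 in², y = 0.525 in, Ī = 0.46305 in⁴.
Web: 0.65 × 7.2, A = 4.68 in², y = 4.65 in, Ī = 20.218 in⁴.
Hole (subtracted): ⌀0.55, A = 0.23758 in², y = 0.525 in, Ī = 0.0044918 in⁴.
Centroid: ȳ = ΣA·y / ΣA = 2.5609 in.
Transfer each piece to the horizontal axis through the centroid using Ī + A·d² with d = y − 2.5609:
  flange: d = -2.0359 in → contributes +21.353 in⁴
  web: d = 2.0891 in → contributes +40.643 in⁴
  hole: d = -2.0359 in → contributes −0.98922 in⁴
Total I = 61.007 in⁴.

Ix ≈ 61.0 in⁴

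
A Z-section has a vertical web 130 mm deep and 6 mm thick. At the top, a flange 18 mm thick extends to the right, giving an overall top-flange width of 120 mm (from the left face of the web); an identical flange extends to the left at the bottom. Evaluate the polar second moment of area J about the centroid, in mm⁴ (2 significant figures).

J ≈ 3.3 × 10⁷ mm⁴

Split into non-overlapping primitives; take the origin at the lower-left of the bounding box.
Web: 6 × 130, A = 780 mm², y = 65 mm, Ī = 1 098 500 mm⁴.
Top flange (beyond web): 114 × 18, A = 2 052 mm², y = 121 mm, Ī = 55 404 mm⁴.
Bottom flange (beyond web): 114 × 18, A = 2 052 mm², y = 9 mm, Ī = 55 404 mm⁴.
Centroid: ȳ = ΣA·y / ΣA = 65 mm.
Transfer each piece to the centroidal x-axis using Ī + A·d² with d = y − 65:
  web: d = 0 mm → contributes +1 098 500 mm⁴
  top flange (beyond web): d = 56 mm → contributes +6 490 476 mm⁴
  bottom flange (beyond web): d = -56 mm → contributes +6 490 476 mm⁴
Total I = 14 079 452 mm⁴.
For the y-axis: x̄ = 117 mm.
Repeating about the centroidal y-axis gives I_y = 19 221 372 mm⁴.
Polar second moment: J = I_x + I_y = 33 300 824 mm⁴.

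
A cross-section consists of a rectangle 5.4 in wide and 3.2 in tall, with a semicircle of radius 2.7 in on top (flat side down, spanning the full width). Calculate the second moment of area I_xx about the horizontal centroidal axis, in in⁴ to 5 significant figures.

I_xx ≈ 72.508 in⁴

Split into non-overlapping primitives; take the origin at the lower-left of the bounding box.
Rectangular body: 5.4 × 3.2, A = 17.28 in², y = 1.6 in, Ī = 14.7456 in⁴.
Semicircular cap: semicircle r = 2.7, A = 11.45111 in², y = 4.345916 in, Ī = 5.832935 in⁴.
Centroid: ȳ = ΣA·y / ΣA = 2.694416 in.
Transfer each piece to the horizontal centroidal axis using Ī + A·d² with d = y − 2.694416:
  rectangular body: d = -1.094416 in → contributes +35.44264 in⁴
  semicircular cap: d = 1.6515 in → contributes +37.06528 in⁴
Total I = 72.50792 in⁴.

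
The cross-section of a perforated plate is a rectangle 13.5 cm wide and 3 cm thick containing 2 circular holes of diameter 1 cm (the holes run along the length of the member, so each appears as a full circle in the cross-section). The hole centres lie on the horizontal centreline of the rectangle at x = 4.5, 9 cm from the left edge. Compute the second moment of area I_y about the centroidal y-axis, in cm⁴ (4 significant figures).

I_y ≈ 607.0 cm⁴

Break the section into simple shapes (no overlaps), measuring from the bottom-left corner of the bounding box.
Plate: 13.5 × 3, A = 40.5 cm², x = 6.75 cm, Ī = 615.094 cm⁴.
Hole 1 (subtracted): ⌀1, A = 0.785398 cm², x = 4.5 cm, Ī = 0.0490874 cm⁴.
Hole 2 (subtracted): ⌀1, A = 0.785398 cm², x = 9 cm, Ī = 0.0490874 cm⁴.
By symmetry the centroid is at mid-width, x̄ = 6.75 cm.
Transfer each piece to the centroidal y-axis using Ī + A·d² with d = x − 6.75:
  plate: d = 0 cm → contributes +615.094 cm⁴
  hole 1: d = -2.25 cm → contributes −4.02517 cm⁴
  hole 2: d = 2.25 cm → contributes −4.02517 cm⁴
Total I = 607.043 cm⁴.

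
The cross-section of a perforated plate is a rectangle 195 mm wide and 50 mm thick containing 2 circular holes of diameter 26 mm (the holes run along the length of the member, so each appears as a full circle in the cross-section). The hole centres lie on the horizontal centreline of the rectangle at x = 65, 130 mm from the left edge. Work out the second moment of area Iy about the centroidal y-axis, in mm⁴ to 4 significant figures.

Iy ≈ 2.973 × 10⁷ mm⁴

Decompose the section into non-overlapping parts with the origin at the bottom-left of its bounding rectangle.
Plate: 195 × 50, A = 9 750 mm², x = 97.5 mm, Ī = 30 895 313 mm⁴.
Hole 1 (subtracted): ⌀26, A = 530.929 mm², x = 65 mm, Ī = 22431.8 mm⁴.
Hole 2 (subtracted): ⌀26, A = 530.929 mm², x = 130 mm, Ī = 22431.8 mm⁴.
By symmetry the centroid is at mid-width, x̄ = 97.5 mm.
Transfer each piece to the centroidal y-axis using Ī + A·d² with d = x − 97.5:
  plate: d = 0 mm → contributes +30 895 313 mm⁴
  hole 1: d = -32.5 mm → contributes −583 226 mm⁴
  hole 2: d = 32.5 mm → contributes −583 226 mm⁴
Total I = 29 728 861 mm⁴.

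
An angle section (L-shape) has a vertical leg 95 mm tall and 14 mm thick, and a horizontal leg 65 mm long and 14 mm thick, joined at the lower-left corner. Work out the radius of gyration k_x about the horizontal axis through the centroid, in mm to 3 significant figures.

k_x ≈ 29.5 mm

Treat the section as a set of non-overlapping primitives; coordinates are from the bounding-box lower-left.
Vertical leg: 14 × 95, A = 1 330 mm², y = 47.5 mm, Ī = 1 000 271 mm⁴.
Horizontal leg (remainder): 51 × 14, A = 714 mm², y = 7 mm, Ī = 11 662 mm⁴.
Centroid: ȳ = ΣA·y / ΣA = 33.353 mm.
Transfer each piece to the horizontal axis through the centroid using Ī + A·d² with d = y − 33.353:
  vertical leg: d = 14.147 mm → contributes +1 266 464 mm⁴
  horizontal leg (remainder): d = -26.353 mm → contributes +507 511 mm⁴
Total I = 1 773 975 mm⁴.
Radius of gyration: k = √(I/A) = √(1 773 975 / 2 044) = 29.46 mm.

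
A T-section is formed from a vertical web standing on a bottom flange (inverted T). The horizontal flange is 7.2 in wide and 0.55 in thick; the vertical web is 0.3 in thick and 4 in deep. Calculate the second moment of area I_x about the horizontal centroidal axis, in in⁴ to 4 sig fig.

Treat the section as a set of non-overlapping primitives; coordinates are from the bounding-box lower-left.
Flange: 7.2 × 0.55, A = 3.96 in², y = 0.275 in, Ī = 0.099825 in⁴.
Web: 0.3 × 4, A = 1.2 in², y = 2.55 in, Ī = 1.6 in⁴.
Centroid: ȳ = ΣA·y / ΣA = 0.80407 in.
Transfer each piece to the horizontal centroidal axis using Ī + A·d² with d = y − 0.80407:
  flange: d = -0.52907 in → contributes +1.20829 in⁴
  web: d = 1.74593 in → contributes +5.25793 in⁴
Total I = 6.46621 in⁴.

I_x ≈ 6.466 in⁴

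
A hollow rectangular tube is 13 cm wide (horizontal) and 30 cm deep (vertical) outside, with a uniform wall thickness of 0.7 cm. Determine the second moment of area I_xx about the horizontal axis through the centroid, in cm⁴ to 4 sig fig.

I_xx ≈ 6636 cm⁴

Decompose the section into non-overlapping parts with the origin at the bottom-left of its bounding rectangle.
Outer rectangle: 13 × 30, A = 390 cm², y = 15 cm, Ī = 29 250 cm⁴.
Inner void (subtracted): 11.6 × 28.6, A = 331.76 cm², y = 15 cm, Ī = 22613.9 cm⁴.
By symmetry the centroid is at mid-height, ȳ = 15 cm.
All pieces are centred on the horizontal axis through the centroid, so I = ΣĪ (holes subtracted) = 6636.13 cm⁴.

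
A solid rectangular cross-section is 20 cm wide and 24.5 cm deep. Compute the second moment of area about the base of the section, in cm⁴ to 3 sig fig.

The section: 20 × 24.5, A = 490 cm², y = 12.25 cm, Ī = 24 510 cm⁴.
Transfer it to the base of the section using Ī + A·d² with d = y − 0:
  the section: d = 12.25 cm → contributes +98 041 cm⁴
Total I = 98 041 cm⁴.

I_base ≈ 9.80 × 10⁴ cm⁴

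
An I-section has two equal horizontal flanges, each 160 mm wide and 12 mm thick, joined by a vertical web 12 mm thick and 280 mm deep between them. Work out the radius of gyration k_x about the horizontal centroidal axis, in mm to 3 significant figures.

k_x ≈ 120 mm

Treat the section as a set of non-overlapping primitives; coordinates are from the bounding-box lower-left.
Bottom flange: 160 × 12, A = 1 920 mm², y = 6 mm, Ī = 23 040 mm⁴.
Web: 12 × 280, A = 3 360 mm², y = 152 mm, Ī = 21 952 000 mm⁴.
Top flange: 160 × 12, A = 1 920 mm², y = 298 mm, Ī = 23 040 mm⁴.
By symmetry the centroid is at mid-height, ȳ = 152 mm.
Transfer each piece to the horizontal centroidal axis using Ī + A·d² with d = y − 152:
  bottom flange: d = -146 mm → contributes +40 949 760 mm⁴
  web: d = 0 mm → contributes +21 952 000 mm⁴
  top flange: d = 146 mm → contributes +40 949 760 mm⁴
Total I = 103 851 520 mm⁴.
Radius of gyration: k = √(I/A) = √(103 851 520 / 7 200) = 120.1 mm.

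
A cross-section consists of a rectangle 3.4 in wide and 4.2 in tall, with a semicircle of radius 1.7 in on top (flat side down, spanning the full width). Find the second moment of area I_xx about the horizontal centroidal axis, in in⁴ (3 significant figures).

I_xx ≈ 49.3 in⁴

Decompose the section into non-overlapping parts with the origin at the bottom-left of its bounding rectangle.
Rectangular body: 3.4 × 4.2, A = 14.28 in², y = 2.1 in, Ī = 20.992 in⁴.
Semicircular cap: semicircle r = 1.7, A = 4.5396 in², y = 4.9215 in, Ī = 0.9167 in⁴.
Centroid: ȳ = ΣA·y / ΣA = 2.7806 in.
Transfer each piece to the horizontal centroidal axis using Ī + A·d² with d = y − 2.7806:
  rectangular body: d = -0.68059 in → contributes +27.606 in⁴
  semicircular cap: d = 2.1409 in → contributes +21.724 in⁴
Total I = 49.33 in⁴.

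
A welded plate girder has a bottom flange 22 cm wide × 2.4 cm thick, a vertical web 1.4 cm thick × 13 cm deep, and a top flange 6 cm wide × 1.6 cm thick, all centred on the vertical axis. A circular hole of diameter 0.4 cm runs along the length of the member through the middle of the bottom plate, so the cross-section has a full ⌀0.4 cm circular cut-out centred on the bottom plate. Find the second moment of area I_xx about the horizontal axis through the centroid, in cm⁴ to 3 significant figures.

I_xx ≈ 2520 cm⁴

Decompose the section into non-overlapping parts with the origin at the bottom-left of its bounding rectangle.
Bottom plate: 22 × 2.4, A = 52.8 cm², y = 1.2 cm, Ī = 25.344 cm⁴.
Web plate: 1.4 × 13, A = 18.2 cm², y = 8.9 cm, Ī = 256.32 cm⁴.
Top plate: 6 × 1.6, A = 9.6 cm², y = 16.2 cm, Ī = 2.048 cm⁴.
Hole (subtracted): ⌀0.4, A = 0.12566 cm², y = 1.2 cm, Ī = 0.0012566 cm⁴.
Centroid: ȳ = ΣA·y / ΣA = 4.7308 cm.
Transfer each piece to the horizontal axis through the centroid using Ī + A·d² with d = y − 4.7308:
  bottom plate: d = -3.5308 cm → contributes +683.58 cm⁴
  web plate: d = 4.1692 cm → contributes +572.67 cm⁴
  top plate: d = 11.469 cm → contributes +1264.9 cm⁴
  hole: d = -3.5308 cm → contributes −1.5679 cm⁴
Total I = 2519.5 cm⁴.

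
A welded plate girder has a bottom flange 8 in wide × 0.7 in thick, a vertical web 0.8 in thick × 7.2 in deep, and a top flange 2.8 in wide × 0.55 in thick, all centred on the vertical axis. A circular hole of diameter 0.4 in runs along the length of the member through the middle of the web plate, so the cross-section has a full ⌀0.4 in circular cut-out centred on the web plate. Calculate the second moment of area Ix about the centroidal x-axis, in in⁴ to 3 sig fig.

Ix ≈ 115 in⁴

Split into non-overlapping primitives; take the origin at the lower-left of the bounding box.
Bottom plate: 8 × 0.7, A = 5.6 in², y = 0.35 in, Ī = 0.22867 in⁴.
Web plate: 0.8 × 7.2, A = 5.76 in², y = 4.3 in, Ī = 24.883 in⁴.
Top plate: 2.8 × 0.55, A = 1.54 in², y = 8.175 in, Ī = 0.038821 in⁴.
Hole (subtracted): ⌀0.4, A = 0.12566 in², y = 4.3 in, Ī = 0.0012566 in⁴.
Centroid: ȳ = ΣA·y / ΣA = 3.0356 in.
Transfer each piece to the centroidal x-axis using Ī + A·d² with d = y − 3.0356:
  bottom plate: d = -2.6856 in → contributes +40.617 in⁴
  web plate: d = 1.2644 in → contributes +34.092 in⁴
  top plate: d = 5.1394 in → contributes +40.716 in⁴
  hole: d = 1.2644 in → contributes −0.20217 in⁴
Total I = 115.22 in⁴.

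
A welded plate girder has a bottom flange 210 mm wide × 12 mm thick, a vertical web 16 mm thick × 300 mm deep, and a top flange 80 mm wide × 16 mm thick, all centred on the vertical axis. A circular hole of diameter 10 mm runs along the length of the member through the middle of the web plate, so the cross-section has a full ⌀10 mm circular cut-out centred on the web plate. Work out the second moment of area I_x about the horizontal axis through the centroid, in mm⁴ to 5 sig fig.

Treat the section as a set of non-overlapping primitives; coordinates are from the bounding-box lower-left.
Bottom plate: 210 × 12, A = 2 520 mm², y = 6 mm, Ī = 30 240 mm⁴.
Web plate: 16 × 300, A = 4 800 mm², y = 162 mm, Ī = 36 000 000 mm⁴.
Top plate: 80 × 16, A = 1 280 mm², y = 320 mm, Ī = 27306.67 mm⁴.
Hole (subtracted): ⌀10, A = 78.53982 mm², y = 162 mm, Ī = 490.8739 mm⁴.
Centroid: ȳ = ΣA·y / ΣA = 139.6001 mm.
Transfer each piece to the horizontal axis through the centroid using Ī + A·d² with d = y − 139.6001:
  bottom plate: d = -133.6001 mm → contributes +45 009 675 mm⁴
  web plate: d = 22.39992 mm → contributes +38 408 430 mm⁴
  top plate: d = 180.3999 mm → contributes +41 683 793 mm⁴
  hole: d = 22.39992 mm → contributes −39898.72 mm⁴
Total I = 125 062 000 mm⁴.

I_x ≈ 1.2506 × 10⁸ mm⁴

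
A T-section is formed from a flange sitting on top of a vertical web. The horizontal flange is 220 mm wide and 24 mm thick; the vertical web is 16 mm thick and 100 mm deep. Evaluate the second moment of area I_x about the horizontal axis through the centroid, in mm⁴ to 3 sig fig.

Break the section into simple shapes (no overlaps), measuring from the bottom-left corner of the bounding box.
Flange: 220 × 24, A = 5 280 mm², y = 112 mm, Ī = 253 440 mm⁴.
Web: 16 × 100, A = 1 600 mm², y = 50 mm, Ī = 1 333 333 mm⁴.
Centroid: ȳ = ΣA·y / ΣA = 97.581 mm.
Transfer each piece to the horizontal axis through the centroid using Ī + A·d² with d = y − 97.581:
  flange: d = 14.419 mm → contributes +1 351 132 mm⁴
  web: d = -47.581 mm → contributes +4 955 716 mm⁴
Total I = 6 306 848 mm⁴.

I_x ≈ 6.31 × 10⁶ mm⁴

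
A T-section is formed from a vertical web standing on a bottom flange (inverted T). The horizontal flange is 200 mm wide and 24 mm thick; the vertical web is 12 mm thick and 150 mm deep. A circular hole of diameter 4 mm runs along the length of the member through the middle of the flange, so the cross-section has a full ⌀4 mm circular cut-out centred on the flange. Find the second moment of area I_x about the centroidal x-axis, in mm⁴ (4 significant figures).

I_x ≈ 1.351 × 10⁷ mm⁴

Treat the section as a set of non-overlapping primitives; coordinates are from the bounding-box lower-left.
Flange: 200 × 24, A = 4 800 mm², y = 12 mm, Ī = 230 400 mm⁴.
Web: 12 × 150, A = 1 800 mm², y = 99 mm, Ī = 3 375 000 mm⁴.
Hole (subtracted): ⌀4, A = 12.5664 mm², y = 12 mm, Ī = 12.5664 mm⁴.
Centroid: ȳ = ΣA·y / ΣA = 35.7725 mm.
Transfer each piece to the centroidal x-axis using Ī + A·d² with d = y − 35.7725:
  flange: d = -23.7725 mm → contributes +2 943 041 mm⁴
  web: d = 63.2275 mm → contributes +10 570 882 mm⁴
  hole: d = -23.7725 mm → contributes −7114.24 mm⁴
Total I = 13 506 808 mm⁴.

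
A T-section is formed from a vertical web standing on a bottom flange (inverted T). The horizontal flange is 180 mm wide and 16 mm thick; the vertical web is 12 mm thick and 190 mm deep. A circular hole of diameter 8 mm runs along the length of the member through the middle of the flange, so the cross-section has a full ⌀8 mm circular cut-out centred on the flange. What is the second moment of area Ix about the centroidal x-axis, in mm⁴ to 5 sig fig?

Ix ≈ 2.0316 × 10⁷ mm⁴

Decompose the section into non-overlapping parts with the origin at the bottom-left of its bounding rectangle.
Flange: 180 × 16, A = 2 880 mm², y = 8 mm, Ī = 61 440 mm⁴.
Web: 12 × 190, A = 2 280 mm², y = 111 mm, Ī = 6 859 000 mm⁴.
Hole (subtracted): ⌀8, A = 50.26548 mm², y = 8 mm, Ī = 201.0619 mm⁴.
Centroid: ȳ = ΣA·y / ΣA = 53.95933 mm.
Transfer each piece to the centroidal x-axis using Ī + A·d² with d = y − 53.95933:
  flange: d = -45.95933 mm → contributes +6 144 750 mm⁴
  web: d = 57.04067 mm → contributes +14 277 293 mm⁴
  hole: d = -45.95933 mm → contributes −106374.9 mm⁴
Total I = 20 315 669 mm⁴.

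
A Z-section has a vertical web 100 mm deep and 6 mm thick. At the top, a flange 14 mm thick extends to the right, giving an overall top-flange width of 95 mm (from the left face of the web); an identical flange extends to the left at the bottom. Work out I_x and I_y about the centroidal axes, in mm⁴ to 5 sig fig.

I_x ≈ 5.1484 × 10⁶ mm⁴, I_y ≈ 7.2693 × 10⁶ mm⁴

Treat the section as a set of non-overlapping primitives; coordinates are from the bounding-box lower-left.
Web: 6 × 100, A = 600 mm², y = 50 mm, Ī = 500 000 mm⁴.
Top flange (beyond web): 89 × 14, A = 1 246 mm², y = 93 mm, Ī = 20351.33 mm⁴.
Bottom flange (beyond web): 89 × 14, A = 1 246 mm², y = 7 mm, Ī = 20351.33 mm⁴.
Centroid: ȳ = ΣA·y / ΣA = 50 mm.
Transfer each piece to the centroidal x-axis using Ī + A·d² with d = y − 50:
  web: d = 0 mm → contributes +500 000 mm⁴
  top flange (beyond web): d = 43 mm → contributes +2 324 205 mm⁴
  bottom flange (beyond web): d = -43 mm → contributes +2 324 205 mm⁴
Total I = 5 148 411 mm⁴.
For the y-axis: x̄ = 92 mm.
Repeating about the centroidal y-axis gives I_y = 7 269 303 mm⁴.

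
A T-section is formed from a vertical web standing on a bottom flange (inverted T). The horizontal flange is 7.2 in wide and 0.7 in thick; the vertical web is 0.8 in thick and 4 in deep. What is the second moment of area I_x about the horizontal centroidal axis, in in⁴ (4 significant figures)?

Treat the section as a set of non-overlapping primitives; coordinates are from the bounding-box lower-left.
Flange: 7.2 × 0.7, A = 5.04 in², y = 0.35 in, Ī = 0.2058 in⁴.
Web: 0.8 × 4, A = 3.2 in², y = 2.7 in, Ī = 4.26667 in⁴.
Centroid: ȳ = ΣA·y / ΣA = 1.26262 in.
Transfer each piece to the horizontal centroidal axis using Ī + A·d² with d = y − 1.26262:
  flange: d = -0.912621 in → contributes +4.4035 in⁴
  web: d = 1.43738 in → contributes +10.8781 in⁴
Total I = 15.2816 in⁴.

I_x ≈ 15.28 in⁴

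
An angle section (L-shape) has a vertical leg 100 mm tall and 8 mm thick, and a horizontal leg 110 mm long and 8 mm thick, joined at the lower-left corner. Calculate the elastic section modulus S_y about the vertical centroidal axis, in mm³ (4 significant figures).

Split into non-overlapping primitives; take the origin at the lower-left of the bounding box.
Vertical leg: 8 × 100, A = 800 mm², x = 4 mm, Ī = 4266.67 mm⁴.
Horizontal leg (remainder): 102 × 8, A = 816 mm², x = 59 mm, Ī = 707 472 mm⁴.
Centroid: x̄ = ΣA·x / ΣA = 31.7723 mm.
Transfer each piece to the vertical centroidal axis using Ī + A·d² with d = x − 31.7723:
  vertical leg: d = -27.7723 mm → contributes +621 306 mm⁴
  horizontal leg (remainder): d = 27.2277 mm → contributes +1 312 413 mm⁴
Total I = 1 933 719 mm⁴.
Extreme fibre distance c = 78.2277 mm; S = I/c = 24719.1 mm³.

S_y ≈ 2.472 × 10⁴ mm³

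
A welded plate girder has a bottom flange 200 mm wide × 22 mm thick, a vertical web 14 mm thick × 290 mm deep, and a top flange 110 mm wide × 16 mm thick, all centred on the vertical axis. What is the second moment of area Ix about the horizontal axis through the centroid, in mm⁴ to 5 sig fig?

Ix ≈ 1.5992 × 10⁸ mm⁴

Break the section into simple shapes (no overlaps), measuring from the bottom-left corner of the bounding box.
Bottom plate: 200 × 22, A = 4 400 mm², y = 11 mm, Ī = 177466.7 mm⁴.
Web plate: 14 × 290, A = 4 060 mm², y = 167 mm, Ī = 28 453 833 mm⁴.
Top plate: 110 × 16, A = 1 760 mm², y = 320 mm, Ī = 37546.67 mm⁴.
Centroid: ȳ = ΣA·y / ΣA = 126.1859 mm.
Transfer each piece to the horizontal axis through the centroid using Ī + A·d² with d = y − 126.1859:
  bottom plate: d = -115.1859 mm → contributes +58 555 760 mm⁴
  web plate: d = 40.81409 mm → contributes +35 216 941 mm⁴
  top plate: d = 193.8141 mm → contributes +66 150 013 mm⁴
Total I = 159 922 713 mm⁴.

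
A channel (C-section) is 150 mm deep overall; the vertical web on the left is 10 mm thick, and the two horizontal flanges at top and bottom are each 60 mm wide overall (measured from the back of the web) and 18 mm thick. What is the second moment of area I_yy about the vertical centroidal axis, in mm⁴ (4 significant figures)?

I_yy ≈ 1.124 × 10⁶ mm⁴

Treat the section as a set of non-overlapping primitives; coordinates are from the bounding-box lower-left.
Web: 10 × 150, A = 1 500 mm², x = 5 mm, Ī = 12 500 mm⁴.
Top flange (beyond web): 50 × 18, A = 900 mm², x = 35 mm, Ī = 187 500 mm⁴.
Bottom flange (beyond web): 50 × 18, A = 900 mm², x = 35 mm, Ī = 187 500 mm⁴.
Centroid: x̄ = ΣA·x / ΣA = 21.3636 mm.
Transfer each piece to the vertical centroidal axis using Ī + A·d² with d = x − 21.3636:
  web: d = -16.3636 mm → contributes +414 153 mm⁴
  top flange (beyond web): d = 13.6364 mm → contributes +354 855 mm⁴
  bottom flange (beyond web): d = 13.6364 mm → contributes +354 855 mm⁴
Total I = 1 123 864 mm⁴.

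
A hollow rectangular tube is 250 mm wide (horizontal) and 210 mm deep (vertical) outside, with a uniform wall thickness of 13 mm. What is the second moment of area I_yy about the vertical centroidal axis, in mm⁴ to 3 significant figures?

Decompose the section into non-overlapping parts with the origin at the bottom-left of its bounding rectangle.
Outer rectangle: 250 × 210, A = 52 500 mm², x = 125 mm, Ī = 273 437 500 mm⁴.
Inner void (subtracted): 224 × 184, A = 41 216 mm², x = 125 mm, Ī = 172 337 835 mm⁴.
By symmetry the centroid is at mid-width, x̄ = 125 mm.
All pieces are centred on the vertical centroidal axis, so I = ΣĪ (holes subtracted) = 101 099 665 mm⁴.

I_yy ≈ 1.01 × 10⁸ mm⁴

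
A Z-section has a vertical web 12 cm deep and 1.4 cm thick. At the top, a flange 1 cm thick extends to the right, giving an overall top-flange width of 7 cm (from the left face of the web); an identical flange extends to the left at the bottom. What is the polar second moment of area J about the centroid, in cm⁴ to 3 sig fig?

J ≈ 711 cm⁴

Split into non-overlapping primitives; take the origin at the lower-left of the bounding box.
Web: 1.4 × 12, A = 16.8 cm², y = 6 cm, Ī = 201.6 cm⁴.
Top flange (beyond web): 5.6 × 1, A = 5.6 cm², y = 11.5 cm, Ī = 0.46667 cm⁴.
Bottom flange (beyond web): 5.6 × 1, A = 5.6 cm², y = 0.5 cm, Ī = 0.46667 cm⁴.
Centroid: ȳ = ΣA·y / ΣA = 6 cm.
Transfer each piece to the centroidal x-axis using Ī + A·d² with d = y − 6:
  web: d = 0 cm → contributes +201.6 cm⁴
  top flange (beyond web): d = 5.5 cm → contributes +169.87 cm⁴
  bottom flange (beyond web): d = -5.5 cm → contributes +169.87 cm⁴
Total I = 541.33 cm⁴.
For the y-axis: x̄ = 6.3 cm.
Repeating about the centroidal y-axis gives I_y = 169.21 cm⁴.
Polar second moment: J = I_x + I_y = 710.55 cm⁴.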